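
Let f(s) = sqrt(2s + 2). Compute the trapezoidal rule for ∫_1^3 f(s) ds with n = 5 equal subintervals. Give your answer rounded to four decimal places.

Δs = (3 − 1)/5 = 0.4.
f(1) ≈ 2.0000, f(1.4) ≈ 2.1909, f(1.8) ≈ 2.3664, f(2.2) ≈ 2.5298, f(2.6) ≈ 2.6833, f(3) ≈ 2.8284.
T_5 = (Δs/2)·[f(s_0) + 2f(s_1) + ... + 2f(s_{4}) + f(s_5)].
Sum ≈ 4.8739.

4.8739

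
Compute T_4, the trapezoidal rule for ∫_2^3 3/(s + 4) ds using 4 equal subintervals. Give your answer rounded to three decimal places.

0.463

Δs = (3 − 2)/4 = 0.25.
f(2) = 0.5, f(2.25) = 0.48, f(2.5) = 6/13, f(2.75) = 4/9, f(3) = 3/7.
T_4 = (Δs/2)·[f(s_0) + 2f(s_1) + 2f(s_2) + 2f(s_3) + f(s_4)].
Sum ≈ 0.463.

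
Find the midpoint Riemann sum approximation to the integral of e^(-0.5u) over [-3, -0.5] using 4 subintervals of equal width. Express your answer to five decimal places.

Δu = (-0.5 − (-3))/4 = 0.625.
Midpoints: -2.6875, -2.0625, -1.4375, -0.8125.
f(-2.6875) ≈ 3.83339, f(-2.0625) ≈ 2.80457, f(-1.4375) ≈ 2.05187, f(-0.8125) ≈ 1.50118.
Sum = Δu · [f(-2.6875) + f(-2.0625) + f(-1.4375) + f(-0.8125)].
Sum ≈ 6.36938.

6.36938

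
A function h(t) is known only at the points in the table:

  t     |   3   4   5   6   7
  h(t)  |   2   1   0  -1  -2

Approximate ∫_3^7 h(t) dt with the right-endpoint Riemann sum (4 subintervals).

Δt = 1.
Sum = 1·[1 + 0 + (-1) + (-2)] = -2.

-2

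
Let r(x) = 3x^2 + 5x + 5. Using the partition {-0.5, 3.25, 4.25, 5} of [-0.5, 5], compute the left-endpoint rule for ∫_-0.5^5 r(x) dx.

Subinterval widths: 3.75, 1, 0.75.
Left endpoints: -0.5, 3.25, 4.25.
r(-0.5) = 3.25, r(3.25) = 52.9375, r(4.25) = 80.4375.
Sum = Σ Δx_i · r(x_i).
Sum = 125.453125.

125.453125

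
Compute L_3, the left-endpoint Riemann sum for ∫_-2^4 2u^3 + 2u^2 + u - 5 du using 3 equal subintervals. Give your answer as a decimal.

2

Δu = (4 − (-2))/3 = 2.
Left endpoints: -2, 0, 2.
f(-2) = -15, f(0) = -5, f(2) = 21.
Sum = Δu · [f(-2) + f(0) + f(2)].
Sum = 2.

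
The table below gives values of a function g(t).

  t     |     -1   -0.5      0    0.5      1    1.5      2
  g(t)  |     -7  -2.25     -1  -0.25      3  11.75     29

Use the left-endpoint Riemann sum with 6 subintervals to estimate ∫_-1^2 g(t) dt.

2.125

Δt = 0.5.
Sum = 0.5·[(-7) + (-2.25) + (-1) + (-0.25) + 3 + 11.75] = 2.125.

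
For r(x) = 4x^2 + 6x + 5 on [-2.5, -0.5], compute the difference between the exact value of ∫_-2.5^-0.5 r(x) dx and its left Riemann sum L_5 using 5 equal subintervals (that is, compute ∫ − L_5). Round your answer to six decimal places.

Exact integral: ∫_-2.5^-0.5 r(x) dx ≈ 12.66666667.
L_5 = 15.28.
Error ≈ 12.66666667 − 15.28 ≈ -2.613333.

-2.613333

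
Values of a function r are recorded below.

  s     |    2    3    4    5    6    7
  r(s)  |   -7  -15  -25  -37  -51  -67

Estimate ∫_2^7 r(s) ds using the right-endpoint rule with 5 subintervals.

Δs = 1.
Sum = 1·[(-15) + (-25) + (-37) + (-51) + (-67)] = -195.

-195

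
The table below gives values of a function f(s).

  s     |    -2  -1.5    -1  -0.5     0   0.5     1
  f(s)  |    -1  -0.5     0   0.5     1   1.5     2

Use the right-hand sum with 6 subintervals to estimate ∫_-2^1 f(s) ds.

Δs = 0.5.
Sum = 0.5·[(-0.5) + 0 + 0.5 + 1 + 1.5 + 2] = 2.25.

2.25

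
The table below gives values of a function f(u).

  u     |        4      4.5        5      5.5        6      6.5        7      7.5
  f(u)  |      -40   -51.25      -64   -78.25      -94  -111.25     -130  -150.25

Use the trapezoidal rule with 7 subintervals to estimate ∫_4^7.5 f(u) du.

Δu = 0.5.
T_7 = (0.5/2)·[(-40) + 2·(-51.25) + 2·(-64) + 2·(-78.25) + 2·(-94) + 2·(-111.25) + 2·(-130) + (-150.25)] = -311.9375.

-311.9375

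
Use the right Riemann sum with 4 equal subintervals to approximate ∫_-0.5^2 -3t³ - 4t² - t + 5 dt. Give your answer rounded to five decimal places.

-26.99707

Δt = (2 − (-0.5))/4 = 0.625.
Right endpoints: 0.125, 0.75, 1.375, 2.
f(0.125) = 2461/512, f(0.75) = 0.734375, f(1.375) = -6009/512, f(2) = -37.
Sum = Δt · [f(0.125) + f(0.75) + f(1.375) + f(2)].
Sum ≈ -26.99707.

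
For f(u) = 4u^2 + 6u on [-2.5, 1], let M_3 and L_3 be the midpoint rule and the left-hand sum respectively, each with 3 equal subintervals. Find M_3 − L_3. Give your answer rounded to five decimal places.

-4.76389

M_3 ≈ 4.8287037.
L_3 ≈ 9.5925926.
M_3 − L_3 ≈ -4.76389.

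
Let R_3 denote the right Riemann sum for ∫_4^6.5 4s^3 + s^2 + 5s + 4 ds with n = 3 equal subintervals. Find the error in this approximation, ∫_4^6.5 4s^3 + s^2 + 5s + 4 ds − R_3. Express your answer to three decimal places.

Exact integral: ∫_4^6.5 f(s) ds ≈ 1674.89583.
R_3 ≈ 2060.60185.
Error ≈ 1674.89583 − 2060.60185 ≈ -385.706.

-385.706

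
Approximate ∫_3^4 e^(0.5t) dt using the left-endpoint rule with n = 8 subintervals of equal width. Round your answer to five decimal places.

5.63492

Δt = (4 − 3)/8 = 0.125.
Left endpoints: 3, 3.125, 3.25, 3.375, 3.5, 3.625, 3.75, 3.875.
f(3) ≈ 4.48169, f(3.125) ≈ 4.77073, f(3.25) ≈ 5.07842, f(3.375) ≈ 5.40595, f(3.5) ≈ 5.75460, f(3.625) ≈ 6.12574, f(3.75) ≈ 6.52082, f(3.875) ≈ 6.94138.
Sum = Δt · [f(3) + f(3.125) + f(3.25) + ...].
Sum ≈ 5.63492.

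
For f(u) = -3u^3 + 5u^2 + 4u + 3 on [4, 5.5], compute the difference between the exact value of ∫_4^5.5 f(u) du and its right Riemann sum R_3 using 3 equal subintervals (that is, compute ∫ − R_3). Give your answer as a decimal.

Exact integral: ∫_4^5.5 f(u) du = -290.671875.
R_3 = -350.5.
Error = -290.671875 − (-350.5) = 59.828125.

59.828125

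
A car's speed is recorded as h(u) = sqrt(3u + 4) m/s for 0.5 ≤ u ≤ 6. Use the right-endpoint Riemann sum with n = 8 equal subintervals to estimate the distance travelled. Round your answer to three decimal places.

Δu = (6 − 0.5)/8 = 0.6875.
Right endpoints: 1.1875, 1.875, 2.5625, 3.25, 3.9375, 4.625, 5.3125, 6.
h(1.1875) ≈ 2.750, h(1.875) ≈ 3.102, h(2.5625) ≈ 3.419, h(3.25) ≈ 3.708, h(3.9375) ≈ 3.976, h(4.625) ≈ 4.228, h(5.3125) ≈ 4.465, h(6) ≈ 4.690.
Sum = Δu · [h(1.1875) + h(1.875) + h(2.5625) + ...].
Sum ≈ 20.858.

20.858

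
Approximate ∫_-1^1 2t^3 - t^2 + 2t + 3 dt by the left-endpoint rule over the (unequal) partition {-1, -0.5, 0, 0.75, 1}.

3.1953125

Subinterval widths: 0.5, 0.5, 0.75, 0.25.
Left endpoints: -1, -0.5, 0, 0.75.
f(-1) = -2, f(-0.5) = 1.5, f(0) = 3, f(0.75) = 4.78125.
Sum = Σ Δt_i · f(t_i).
Sum = 3.1953125.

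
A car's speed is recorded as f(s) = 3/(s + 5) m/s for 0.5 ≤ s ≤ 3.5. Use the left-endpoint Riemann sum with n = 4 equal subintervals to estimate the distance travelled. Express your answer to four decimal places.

1.3808

Δs = (3.5 − 0.5)/4 = 0.75.
Left endpoints: 0.5, 1.25, 2, 2.75.
f(0.5) = 6/11, f(1.25) = 0.48, f(2) = 3/7, f(2.75) = 12/31.
Sum = Δs · [f(0.5) + f(1.25) + f(2) + f(2.75)].
Sum ≈ 1.3808.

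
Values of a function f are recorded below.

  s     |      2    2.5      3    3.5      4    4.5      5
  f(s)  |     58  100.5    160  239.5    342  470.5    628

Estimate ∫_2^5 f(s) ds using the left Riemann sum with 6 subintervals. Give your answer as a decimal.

Δs = 0.5.
Sum = 0.5·[58 + 100.5 + 160 + 239.5 + 342 + 470.5] = 685.25.

685.25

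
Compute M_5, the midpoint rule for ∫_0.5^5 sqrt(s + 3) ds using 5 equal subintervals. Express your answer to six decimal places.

Δs = (5 − 0.5)/5 = 0.9.
Midpoints: 0.95, 1.85, 2.75, 3.65, 4.55.
f(0.95) ≈ 1.987461, f(1.85) ≈ 2.202272, f(2.75) ≈ 2.397916, f(3.65) ≈ 2.578759, f(4.55) ≈ 2.747726.
Sum = Δs · [f(0.95) + f(1.85) + f(2.75) + f(3.65) + f(4.55)].
Sum ≈ 10.722720.

10.722720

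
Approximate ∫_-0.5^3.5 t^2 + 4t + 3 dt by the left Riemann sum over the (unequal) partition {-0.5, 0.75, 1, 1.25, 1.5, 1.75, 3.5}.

Subinterval widths: 1.25, 0.25, 0.25, 0.25, 0.25, 1.75.
Left endpoints: -0.5, 0.75, 1, 1.25, 1.5, 1.75.
f(-0.5) = 1.25, f(0.75) = 6.5625, f(1) = 8, f(1.25) = 9.5625, f(1.5) = 11.25, f(1.75) = 13.0625.
Sum = Σ Δt_i · f(t_i).
Sum = 33.265625.

33.265625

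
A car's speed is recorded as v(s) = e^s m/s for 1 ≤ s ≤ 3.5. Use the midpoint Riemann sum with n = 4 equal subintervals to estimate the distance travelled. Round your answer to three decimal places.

Δs = (3.5 − 1)/4 = 0.625.
Midpoints: 1.3125, 1.9375, 2.5625, 3.1875.
v(1.3125) ≈ 3.715, v(1.9375) ≈ 6.941, v(2.5625) ≈ 12.968, v(3.1875) ≈ 24.228.
Sum = Δs · [v(1.3125) + v(1.9375) + v(2.5625) + v(3.1875)].
Sum ≈ 29.908.

29.908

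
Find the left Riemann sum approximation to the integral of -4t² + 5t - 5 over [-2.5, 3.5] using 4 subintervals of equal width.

Δt = (3.5 − (-2.5))/4 = 1.5.
Left endpoints: -2.5, -1, 0.5, 2.
f(-2.5) = -42.5, f(-1) = -14, f(0.5) = -3.5, f(2) = -11.
Sum = Δt · [f(-2.5) + f(-1) + f(0.5) + f(2)].
Sum = -106.5.

-106.5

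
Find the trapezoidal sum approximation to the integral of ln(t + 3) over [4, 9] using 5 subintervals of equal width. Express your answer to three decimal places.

Δt = (9 − 4)/5 = 1.
f(4) ≈ 1.946, f(5) ≈ 2.079, f(6) ≈ 2.197, f(7) ≈ 2.303, f(8) ≈ 2.398, f(9) ≈ 2.485.
T_5 = (Δt/2)·[f(t_0) + 2f(t_1) + ... + 2f(t_{4}) + f(t_5)].
Sum ≈ 11.193.

11.193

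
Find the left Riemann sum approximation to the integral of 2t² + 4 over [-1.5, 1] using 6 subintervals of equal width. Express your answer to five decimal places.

13.58218

Δt = (1 − (-1.5))/6 = 5/12.
Left endpoints: -1.5, -13/12, -2/3, -0.25, 1/6, 7/12.
f(-1.5) = 8.5, f(-13/12) = 457/72, f(-2/3) = 44/9, f(-0.25) = 4.125, f(1/6) = 73/18, f(7/12) = 337/72.
Sum = Δt · [f(-1.5) + f(-13/12) + f(-2/3) + ...].
Sum ≈ 13.58218.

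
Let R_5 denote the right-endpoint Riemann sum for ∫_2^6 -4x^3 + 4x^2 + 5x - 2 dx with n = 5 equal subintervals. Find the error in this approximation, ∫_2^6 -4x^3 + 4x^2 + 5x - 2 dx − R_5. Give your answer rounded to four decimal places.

292.3733

Exact integral: ∫_2^6 f(x) dx ≈ -930.666667.
R_5 = -1223.04.
Error ≈ -930.666667 − (-1223.04) ≈ 292.3733.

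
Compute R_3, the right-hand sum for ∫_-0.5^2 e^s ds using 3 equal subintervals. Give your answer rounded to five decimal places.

Δs = (2 − (-0.5))/3 = 5/6.
Right endpoints: 1/3, 7/6, 2.
f(1/3) ≈ 1.39561, f(7/6) ≈ 3.21127, f(2) ≈ 7.38906.
Sum = Δs · [f(1/3) + f(7/6) + f(2)].
Sum ≈ 9.99662.

9.99662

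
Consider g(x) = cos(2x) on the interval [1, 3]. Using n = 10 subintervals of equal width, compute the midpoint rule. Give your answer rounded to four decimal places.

-0.5983

Δx = (3 − 1)/10 = 0.2.
Midpoints: 1.1, 1.3, 1.5, 1.7, 1.9, 2.1, 2.3, 2.5, 2.7, 2.9.
g(1.1) ≈ -0.5885, g(1.3) ≈ -0.8569, g(1.5) ≈ -0.9900, g(1.7) ≈ -0.9668, g(1.9) ≈ -0.7910, g(2.1) ≈ -0.4903, g(2.3) ≈ -0.1122, g(2.5) ≈ 0.2837, g(2.7) ≈ 0.6347, g(2.9) ≈ 0.8855.
Sum = Δx · [g(1.1) + g(1.3) + g(1.5) + ...].
Sum ≈ -0.5983.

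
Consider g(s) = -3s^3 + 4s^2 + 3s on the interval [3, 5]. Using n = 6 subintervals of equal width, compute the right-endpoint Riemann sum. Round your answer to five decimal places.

-291.85185

Δs = (5 − 3)/6 = 1/3.
Right endpoints: 10/3, 11/3, 4, 13/3, 14/3, 5.
g(10/3) = -170/3, g(11/3) = -748/9, g(4) = -116, g(13/3) = -156, g(14/3) = -1834/9, g(5) = -260.
Sum = Δs · [g(10/3) + g(11/3) + g(4) + ...].
Sum ≈ -291.85185.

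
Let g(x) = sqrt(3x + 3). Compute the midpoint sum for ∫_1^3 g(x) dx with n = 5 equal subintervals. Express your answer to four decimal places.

Δx = (3 − 1)/5 = 0.4.
Midpoints: 1.2, 1.6, 2, 2.4, 2.8.
g(1.2) ≈ 2.5690, g(1.6) ≈ 2.7928, g(2) ≈ 3.0000, g(2.4) ≈ 3.1937, g(2.8) ≈ 3.3764.
Sum = Δx · [g(1.2) + g(1.6) + g(2) + g(2.4) + g(2.8)].
Sum ≈ 5.9728.

5.9728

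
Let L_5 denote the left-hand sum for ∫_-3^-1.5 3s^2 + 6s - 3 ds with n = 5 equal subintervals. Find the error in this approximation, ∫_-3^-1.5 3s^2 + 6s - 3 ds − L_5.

-1.755

Exact integral: ∫_-3^-1.5 f(s) ds = -1.125.
L_5 = 0.63.
Error = -1.125 − 0.63 = -1.755.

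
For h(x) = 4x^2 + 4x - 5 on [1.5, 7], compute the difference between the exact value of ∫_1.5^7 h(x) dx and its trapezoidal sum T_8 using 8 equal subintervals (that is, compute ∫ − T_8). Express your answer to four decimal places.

Exact integral: ∫_1.5^7 h(x) dx ≈ 518.833333.
T_8 = 520.56640625.
Error ≈ 518.833333 − 520.56640625 ≈ -1.7331.

-1.7331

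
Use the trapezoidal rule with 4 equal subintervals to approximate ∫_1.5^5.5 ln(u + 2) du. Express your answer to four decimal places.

6.7145

Δu = (5.5 − 1.5)/4 = 1.
f(1.5) ≈ 1.2528, f(2.5) ≈ 1.5041, f(3.5) ≈ 1.7047, f(4.5) ≈ 1.8718, f(5.5) ≈ 2.0149.
T_4 = (Δu/2)·[f(u_0) + 2f(u_1) + 2f(u_2) + 2f(u_3) + f(u_4)].
Sum ≈ 6.7145.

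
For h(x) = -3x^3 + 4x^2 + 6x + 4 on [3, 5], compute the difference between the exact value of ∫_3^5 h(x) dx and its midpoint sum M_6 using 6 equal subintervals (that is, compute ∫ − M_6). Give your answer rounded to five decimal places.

Exact integral: ∫_3^5 h(x) dx ≈ -221.3333333.
M_6 ≈ -220.7407407.
Error ≈ -221.3333333 − (-220.7407407) ≈ -0.59259.

-0.59259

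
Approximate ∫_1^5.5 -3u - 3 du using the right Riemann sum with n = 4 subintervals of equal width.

-64.96875

Δu = (5.5 − 1)/4 = 1.125.
Right endpoints: 2.125, 3.25, 4.375, 5.5.
f(2.125) = -9.375, f(3.25) = -12.75, f(4.375) = -16.125, f(5.5) = -19.5.
Sum = Δu · [f(2.125) + f(3.25) + f(4.375) + f(5.5)].
Sum = -64.96875.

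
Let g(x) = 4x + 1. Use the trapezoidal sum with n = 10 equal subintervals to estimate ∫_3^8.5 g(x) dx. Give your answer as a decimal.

132

Δx = (8.5 − 3)/10 = 0.55.
g(3) = 13, g(3.55) = 15.2, g(4.1) = 17.4, g(4.65) = 19.6, g(5.2) = 21.8, g(5.75) = 24, g(6.3) = 26.2, g(6.85) = 28.4, g(7.4) = 30.6, g(7.95) = 32.8, g(8.5) = 35.
T_10 = (Δx/2)·[g(x_0) + 2g(x_1) + ... + 2g(x_{9}) + g(x_10)].
Sum = 132.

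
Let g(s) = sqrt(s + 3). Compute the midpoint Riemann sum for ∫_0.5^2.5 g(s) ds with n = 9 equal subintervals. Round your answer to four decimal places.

4.2339

Δs = (2.5 − 0.5)/9 = 2/9.
Midpoints: 11/18, 5/6, 19/18, 23/18, 1.5, 31/18, 35/18, 13/6, 43/18.
g(11/18) ≈ 1.9003, g(5/6) ≈ 1.9579, g(19/18) ≈ 2.0138, g(23/18) ≈ 2.0683, g(1.5) ≈ 2.1213, g(31/18) ≈ 2.1731, g(35/18) ≈ 2.2236, g(13/6) ≈ 2.2730, g(43/18) ≈ 2.3214.
Sum = Δs · [g(11/18) + g(5/6) + g(19/18) + ...].
Sum ≈ 4.2339.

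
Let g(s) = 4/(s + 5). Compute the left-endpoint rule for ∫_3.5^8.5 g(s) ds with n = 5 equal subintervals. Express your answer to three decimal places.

Δs = (8.5 − 3.5)/5 = 1.
Left endpoints: 3.5, 4.5, 5.5, 6.5, 7.5.
g(3.5) = 8/17, g(4.5) = 8/19, g(5.5) = 8/21, g(6.5) = 8/23, g(7.5) = 0.32.
Sum = Δs · [g(3.5) + g(4.5) + g(5.5) + g(6.5) + g(7.5)].
Sum ≈ 1.940.

1.940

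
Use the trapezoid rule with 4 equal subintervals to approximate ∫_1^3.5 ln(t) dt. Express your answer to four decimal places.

Δt = (3.5 − 1)/4 = 0.625.
f(1) ≈ 0.0000, f(1.625) ≈ 0.4855, f(2.25) ≈ 0.8109, f(2.875) ≈ 1.0561, f(3.5) ≈ 1.2528.
T_4 = (Δt/2)·[f(t_0) + 2f(t_1) + 2f(t_2) + 2f(t_3) + f(t_4)].
Sum ≈ 1.8618.

1.8618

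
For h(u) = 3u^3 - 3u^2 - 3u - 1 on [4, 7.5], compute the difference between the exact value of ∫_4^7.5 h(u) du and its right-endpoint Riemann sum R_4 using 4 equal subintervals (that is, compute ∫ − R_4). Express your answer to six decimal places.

-434.061523

Exact integral: ∫_4^7.5 h(u) du = 1759.296875.
R_4 ≈ 2193.35839844.
Error ≈ 1759.296875 − 2193.35839844 ≈ -434.061523.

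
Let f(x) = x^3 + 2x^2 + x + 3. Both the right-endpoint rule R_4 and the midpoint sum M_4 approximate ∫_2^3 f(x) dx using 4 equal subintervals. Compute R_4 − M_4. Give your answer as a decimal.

3.8984375

R_4 = 38.265625.
M_4 = 34.3671875.
R_4 − M_4 = 3.8984375.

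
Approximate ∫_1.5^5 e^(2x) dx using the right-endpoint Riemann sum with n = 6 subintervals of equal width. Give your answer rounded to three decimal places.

Δx = (5 − 1.5)/6 = 7/12.
Right endpoints: 25/12, 8/3, 3.25, 23/6, 53/12, 5.
f(25/12) ≈ 64.500, f(8/3) ≈ 207.127, f(3.25) ≈ 665.142, f(23/6) ≈ 2135.950, f(53/12) ≈ 6859.112, f(5) ≈ 22026.466.
Sum = Δx · [f(25/12) + f(8/3) + f(3.25) + ...].
Sum ≈ 18642.340.

18642.340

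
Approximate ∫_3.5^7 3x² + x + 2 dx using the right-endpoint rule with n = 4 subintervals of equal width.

Δx = (7 − 3.5)/4 = 0.875.
Right endpoints: 4.375, 5.25, 6.125, 7.
f(4.375) = 63.796875, f(5.25) = 89.9375, f(6.125) = 120.671875, f(7) = 156.
Sum = Δx · [f(4.375) + f(5.25) + f(6.125) + f(7)].
Sum = 376.60546875.

376.60546875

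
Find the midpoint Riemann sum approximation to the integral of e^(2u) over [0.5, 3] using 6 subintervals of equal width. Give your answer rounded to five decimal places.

194.67325

Δu = (3 − 0.5)/6 = 5/12.
Midpoints: 17/24, 1.125, 37/24, 47/24, 2.375, 67/24.
f(17/24) ≈ 4.12335, f(1.125) ≈ 9.48774, f(37/24) ≈ 21.83105, f(47/24) ≈ 50.23272, f(2.375) ≈ 115.58428, f(67/24) ≈ 265.95665.
Sum = Δu · [f(17/24) + f(1.125) + f(37/24) + ...].
Sum ≈ 194.67325.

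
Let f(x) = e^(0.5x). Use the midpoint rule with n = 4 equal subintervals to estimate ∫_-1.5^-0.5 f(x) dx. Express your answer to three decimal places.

0.612

Δx = (-0.5 − (-1.5))/4 = 0.25.
Midpoints: -1.375, -1.125, -0.875, -0.625.
f(-1.375) ≈ 0.503, f(-1.125) ≈ 0.570, f(-0.875) ≈ 0.646, f(-0.625) ≈ 0.732.
Sum = Δx · [f(-1.375) + f(-1.125) + f(-0.875) + f(-0.625)].
Sum ≈ 0.612.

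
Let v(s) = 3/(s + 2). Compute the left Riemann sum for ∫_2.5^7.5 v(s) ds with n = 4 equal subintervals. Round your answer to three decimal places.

Δs = (7.5 − 2.5)/4 = 1.25.
Left endpoints: 2.5, 3.75, 5, 6.25.
v(2.5) = 2/3, v(3.75) = 12/23, v(5) = 3/7, v(6.25) = 4/11.
Sum = Δs · [v(2.5) + v(3.75) + v(5) + v(6.25)].
Sum ≈ 2.476.

2.476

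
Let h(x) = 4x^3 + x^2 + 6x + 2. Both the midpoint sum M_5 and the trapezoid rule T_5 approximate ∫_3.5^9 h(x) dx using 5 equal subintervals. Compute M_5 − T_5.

M_5 = 6814.7475.
T_5 = 6941.1925.
M_5 − T_5 = -126.445.

-126.445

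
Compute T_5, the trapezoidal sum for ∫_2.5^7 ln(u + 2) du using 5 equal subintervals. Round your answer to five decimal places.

8.49919

Δu = (7 − 2.5)/5 = 0.9.
f(2.5) ≈ 1.50408, f(3.4) ≈ 1.68640, f(4.3) ≈ 1.84055, f(5.2) ≈ 1.97408, f(6.1) ≈ 2.09186, f(7) ≈ 2.19722.
T_5 = (Δu/2)·[f(u_0) + 2f(u_1) + ... + 2f(u_{4}) + f(u_5)].
Sum ≈ 8.49919.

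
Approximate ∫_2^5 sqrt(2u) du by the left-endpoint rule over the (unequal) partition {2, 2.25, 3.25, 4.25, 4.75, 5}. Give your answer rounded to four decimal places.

7.3991

Subinterval widths: 0.25, 1, 1, 0.5, 0.25.
Left endpoints: 2, 2.25, 3.25, 4.25, 4.75.
f(2) ≈ 2.0000, f(2.25) ≈ 2.1213, f(3.25) ≈ 2.5495, f(4.25) ≈ 2.9155, f(4.75) ≈ 3.0822.
Sum = Σ Δu_i · f(u_i).
Sum ≈ 7.3991.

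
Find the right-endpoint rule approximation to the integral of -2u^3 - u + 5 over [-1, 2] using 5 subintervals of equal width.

-0.84

Δu = (2 − (-1))/5 = 0.6.
Right endpoints: -0.4, 0.2, 0.8, 1.4, 2.
f(-0.4) = 5.528, f(0.2) = 4.784, f(0.8) = 3.176, f(1.4) = -1.888, f(2) = -13.
Sum = Δu · [f(-0.4) + f(0.2) + f(0.8) + f(1.4) + f(2)].
Sum = -0.84.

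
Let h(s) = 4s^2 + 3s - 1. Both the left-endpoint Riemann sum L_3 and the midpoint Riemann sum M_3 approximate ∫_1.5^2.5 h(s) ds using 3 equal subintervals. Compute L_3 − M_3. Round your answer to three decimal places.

-3.056

L_3 ≈ 18.24074.
M_3 ≈ 21.29630.
L_3 − M_3 ≈ -3.056.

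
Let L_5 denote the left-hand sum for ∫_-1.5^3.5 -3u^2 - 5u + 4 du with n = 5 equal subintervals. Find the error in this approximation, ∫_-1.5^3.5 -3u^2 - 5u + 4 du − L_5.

Exact integral: ∫_-1.5^3.5 f(u) du = -51.25.
L_5 = -26.25.
Error = -51.25 − (-26.25) = -25.

-25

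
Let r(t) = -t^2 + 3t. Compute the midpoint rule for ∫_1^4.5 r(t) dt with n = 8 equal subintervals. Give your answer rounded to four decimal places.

Δt = (4.5 − 1)/8 = 0.4375.
Midpoints: 1.21875, 1.65625, 2.09375, 2.53125, 2.96875, 3.40625, 3.84375, 4.28125.
r(1.21875) = 2223/1024, r(1.65625) = 2279/1024, r(2.09375) = 1943/1024, r(2.53125) = 1215/1024, r(2.96875) = 95/1024, r(3.40625) = -1417/1024, r(3.84375) = -3321/1024, r(4.28125) = -5617/1024.
Sum = Δt · [r(1.21875) + r(1.65625) + r(2.09375) + ...].
Sum ≈ -1.1108.

-1.1108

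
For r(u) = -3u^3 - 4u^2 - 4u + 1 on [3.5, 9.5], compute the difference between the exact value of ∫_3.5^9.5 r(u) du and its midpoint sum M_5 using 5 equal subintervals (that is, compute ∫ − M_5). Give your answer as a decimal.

Exact integral: ∫_3.5^9.5 r(u) du = -7232.25.
M_5 = -7187.25.
Error = -7232.25 − (-7187.25) = -45.

-45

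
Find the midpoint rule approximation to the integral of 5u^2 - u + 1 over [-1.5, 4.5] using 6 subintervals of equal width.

152

Δu = (4.5 − (-1.5))/6 = 1.
Midpoints: -1, 0, 1, 2, 3, 4.
f(-1) = 7, f(0) = 1, f(1) = 5, f(2) = 19, f(3) = 43, f(4) = 77.
Sum = Δu · [f(-1) + f(0) + f(1) + ...].
Sum = 152.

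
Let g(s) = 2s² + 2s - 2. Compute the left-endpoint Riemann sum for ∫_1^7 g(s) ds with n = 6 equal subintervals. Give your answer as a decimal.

Δs = (7 − 1)/6 = 1.
Left endpoints: 1, 2, 3, 4, 5, 6.
g(1) = 2, g(2) = 10, g(3) = 22, g(4) = 38, g(5) = 58, g(6) = 82.
Sum = Δs · [g(1) + g(2) + g(3) + ...].
Sum = 212.

212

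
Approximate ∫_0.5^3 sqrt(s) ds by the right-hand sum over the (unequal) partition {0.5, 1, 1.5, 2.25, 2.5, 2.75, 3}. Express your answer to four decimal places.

Subinterval widths: 0.5, 0.5, 0.75, 0.25, 0.25, 0.25.
Right endpoints: 1, 1.5, 2.25, 2.5, 2.75, 3.
f(1) ≈ 1.0000, f(1.5) ≈ 1.2247, f(2.25) ≈ 1.5000, f(2.5) ≈ 1.5811, f(2.75) ≈ 1.6583, f(3) ≈ 1.7321.
Sum = Σ Δs_i · f(s_i).
Sum ≈ 3.4802.

3.4802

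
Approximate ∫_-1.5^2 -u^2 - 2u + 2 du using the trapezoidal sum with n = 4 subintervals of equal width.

1.01171875

Δu = (2 − (-1.5))/4 = 0.875.
f(-1.5) = 2.75, f(-0.625) = 2.859375, f(0.25) = 1.4375, f(1.125) = -1.515625, f(2) = -6.
T_4 = (Δu/2)·[f(u_0) + 2f(u_1) + 2f(u_2) + 2f(u_3) + f(u_4)].
Sum = 1.01171875.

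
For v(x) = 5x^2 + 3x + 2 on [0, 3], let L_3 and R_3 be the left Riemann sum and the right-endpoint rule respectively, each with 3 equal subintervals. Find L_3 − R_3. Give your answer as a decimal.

-54

L_3 = 40.
R_3 = 94.
L_3 − R_3 = -54.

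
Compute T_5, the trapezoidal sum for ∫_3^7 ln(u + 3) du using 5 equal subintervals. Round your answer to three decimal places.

8.272

Δu = (7 − 3)/5 = 0.8.
f(3) ≈ 1.792, f(3.8) ≈ 1.917, f(4.6) ≈ 2.028, f(5.4) ≈ 2.128, f(6.2) ≈ 2.219, f(7) ≈ 2.303.
T_5 = (Δu/2)·[f(u_0) + 2f(u_1) + ... + 2f(u_{4}) + f(u_5)].
Sum ≈ 8.272.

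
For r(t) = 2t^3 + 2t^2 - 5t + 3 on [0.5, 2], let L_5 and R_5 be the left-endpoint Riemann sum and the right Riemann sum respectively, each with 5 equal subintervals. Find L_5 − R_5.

-4.725

L_5 = 6.195.
R_5 = 10.92.
L_5 − R_5 = -4.725.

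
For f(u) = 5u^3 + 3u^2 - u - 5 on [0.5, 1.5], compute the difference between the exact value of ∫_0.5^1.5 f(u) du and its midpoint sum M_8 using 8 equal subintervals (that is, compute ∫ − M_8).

0.0234375

Exact integral: ∫_0.5^1.5 f(u) du = 3.5.
M_8 = 3.4765625.
Error = 3.5 − 3.4765625 = 0.0234375.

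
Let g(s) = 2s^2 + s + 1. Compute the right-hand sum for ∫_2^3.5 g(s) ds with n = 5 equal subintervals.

31.62

Δs = (3.5 − 2)/5 = 0.3.
Right endpoints: 2.3, 2.6, 2.9, 3.2, 3.5.
g(2.3) = 13.88, g(2.6) = 17.12, g(2.9) = 20.72, g(3.2) = 24.68, g(3.5) = 29.
Sum = Δs · [g(2.3) + g(2.6) + g(2.9) + g(3.2) + g(3.5)].
Sum = 31.62.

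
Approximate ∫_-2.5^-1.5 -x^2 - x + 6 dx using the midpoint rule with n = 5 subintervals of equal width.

Δx = (-1.5 − (-2.5))/5 = 0.2.
Midpoints: -2.4, -2.2, -2, -1.8, -1.6.
f(-2.4) = 2.64, f(-2.2) = 3.36, f(-2) = 4, f(-1.8) = 4.56, f(-1.6) = 5.04.
Sum = Δx · [f(-2.4) + f(-2.2) + f(-2) + f(-1.8) + f(-1.6)].
Sum = 3.92.

3.92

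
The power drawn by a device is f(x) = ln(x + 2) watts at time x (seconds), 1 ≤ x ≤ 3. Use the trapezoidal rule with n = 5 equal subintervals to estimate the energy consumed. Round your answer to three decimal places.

Δx = (3 − 1)/5 = 0.4.
f(1) ≈ 1.099, f(1.4) ≈ 1.224, f(1.8) ≈ 1.335, f(2.2) ≈ 1.435, f(2.6) ≈ 1.526, f(3) ≈ 1.609.
T_5 = (Δx/2)·[f(x_0) + 2f(x_1) + ... + 2f(x_{4}) + f(x_5)].
Sum ≈ 2.750.

2.750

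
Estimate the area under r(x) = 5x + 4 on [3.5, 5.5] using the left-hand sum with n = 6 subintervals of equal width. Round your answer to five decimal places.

Δx = (5.5 − 3.5)/6 = 1/3.
Left endpoints: 3.5, 23/6, 25/6, 4.5, 29/6, 31/6.
r(3.5) = 21.5, r(23/6) = 139/6, r(25/6) = 149/6, r(4.5) = 26.5, r(29/6) = 169/6, r(31/6) = 179/6.
Sum = Δx · [r(3.5) + r(23/6) + r(25/6) + ...].
Sum ≈ 51.33333.

51.33333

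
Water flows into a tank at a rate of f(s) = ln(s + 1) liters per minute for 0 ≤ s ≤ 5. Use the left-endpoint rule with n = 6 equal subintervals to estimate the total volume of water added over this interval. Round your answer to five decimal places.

Δs = (5 − 0)/6 = 5/6.
Left endpoints: 0, 5/6, 5/3, 2.5, 10/3, 25/6.
f(0) ≈ 0.00000, f(5/6) ≈ 0.60614, f(5/3) ≈ 0.98083, f(2.5) ≈ 1.25276, f(10/3) ≈ 1.46634, f(25/6) ≈ 1.64223.
Sum = Δs · [f(0) + f(5/6) + f(5/3) + ...].
Sum ≈ 4.95691.

4.95691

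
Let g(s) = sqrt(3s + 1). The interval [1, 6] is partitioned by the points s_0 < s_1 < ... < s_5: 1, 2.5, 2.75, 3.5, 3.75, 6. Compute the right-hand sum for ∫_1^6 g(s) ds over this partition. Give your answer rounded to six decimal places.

Subinterval widths: 1.5, 0.25, 0.75, 0.25, 2.25.
Right endpoints: 2.5, 2.75, 3.5, 3.75, 6.
g(2.5) ≈ 2.915476, g(2.75) ≈ 3.041381, g(3.5) ≈ 3.391165, g(3.75) ≈ 3.500000, g(6) ≈ 4.358899.
Sum = Σ Δs_i · g(s_i).
Sum ≈ 18.359456.

18.359456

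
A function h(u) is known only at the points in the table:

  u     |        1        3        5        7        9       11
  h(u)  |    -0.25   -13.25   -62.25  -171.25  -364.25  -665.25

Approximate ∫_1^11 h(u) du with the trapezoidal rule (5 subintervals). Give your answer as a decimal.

Δu = 2.
T_5 = (2/2)·[(-0.25) + 2·(-13.25) + 2·(-62.25) + 2·(-171.25) + 2·(-364.25) + (-665.25)] = -1887.5.

-1887.5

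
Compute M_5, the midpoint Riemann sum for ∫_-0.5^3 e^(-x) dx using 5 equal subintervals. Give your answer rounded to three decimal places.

1.567

Δx = (3 − (-0.5))/5 = 0.7.
Midpoints: -0.15, 0.55, 1.25, 1.95, 2.65.
f(-0.15) ≈ 1.162, f(0.55) ≈ 0.577, f(1.25) ≈ 0.287, f(1.95) ≈ 0.142, f(2.65) ≈ 0.071.
Sum = Δx · [f(-0.15) + f(0.55) + f(1.25) + f(1.95) + f(2.65)].
Sum ≈ 1.567.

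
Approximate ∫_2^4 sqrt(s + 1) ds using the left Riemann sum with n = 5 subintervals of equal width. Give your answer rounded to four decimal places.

Δs = (4 − 2)/5 = 0.4.
Left endpoints: 2, 2.4, 2.8, 3.2, 3.6.
f(2) ≈ 1.7321, f(2.4) ≈ 1.8439, f(2.8) ≈ 1.9494, f(3.2) ≈ 2.0494, f(3.6) ≈ 2.1448.
Sum = Δs · [f(2) + f(2.4) + f(2.8) + f(3.2) + f(3.6)].
Sum ≈ 3.8878.

3.8878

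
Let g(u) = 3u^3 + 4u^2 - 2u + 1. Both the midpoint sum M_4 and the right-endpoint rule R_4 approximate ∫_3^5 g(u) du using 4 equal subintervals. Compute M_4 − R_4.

-93.5

M_4 = 523.
R_4 = 616.5.
M_4 − R_4 = -93.5.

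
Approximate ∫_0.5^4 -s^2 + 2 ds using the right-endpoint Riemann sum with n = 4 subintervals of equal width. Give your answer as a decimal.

Δs = (4 − 0.5)/4 = 0.875.
Right endpoints: 1.375, 2.25, 3.125, 4.
f(1.375) = 0.109375, f(2.25) = -3.0625, f(3.125) = -7.765625, f(4) = -14.
Sum = Δs · [f(1.375) + f(2.25) + f(3.125) + f(4)].
Sum = -21.62890625.

-21.62890625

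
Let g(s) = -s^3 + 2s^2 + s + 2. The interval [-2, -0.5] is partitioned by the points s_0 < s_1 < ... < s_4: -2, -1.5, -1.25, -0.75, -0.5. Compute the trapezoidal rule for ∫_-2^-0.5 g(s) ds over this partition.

Subinterval widths: 0.5, 0.25, 0.5, 0.25.
g(-2) = 16, g(-1.5) = 8.375, g(-1.25) = 5.828125, g(-0.75) = 2.796875, g(-0.5) = 2.125.
On each subinterval the trapezoid contributes (Δs_i/2)·[g(s_{i-1}) + g(s_i)].
Sum = 10.640625.

10.640625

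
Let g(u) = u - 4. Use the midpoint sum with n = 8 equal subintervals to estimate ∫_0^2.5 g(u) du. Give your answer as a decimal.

-6.875

Δu = (2.5 − 0)/8 = 0.3125.
Midpoints: 0.15625, 0.46875, 0.78125, 1.09375, 1.40625, 1.71875, 2.03125, 2.34375.
g(0.15625) = -3.84375, g(0.46875) = -3.53125, g(0.78125) = -3.21875, g(1.09375) = -2.90625, g(1.40625) = -2.59375, g(1.71875) = -2.28125, g(2.03125) = -1.96875, g(2.34375) = -1.65625.
Sum = Δu · [g(0.15625) + g(0.46875) + g(0.78125) + ...].
Sum = -6.875.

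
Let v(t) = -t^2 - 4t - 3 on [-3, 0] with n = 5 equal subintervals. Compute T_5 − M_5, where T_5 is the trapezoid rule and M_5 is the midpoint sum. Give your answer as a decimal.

T_5 = -0.18.
M_5 = 0.09.
T_5 − M_5 = -0.27.

-0.27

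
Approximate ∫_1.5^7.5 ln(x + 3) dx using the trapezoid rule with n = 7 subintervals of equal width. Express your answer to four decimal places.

11.9133

Δx = (7.5 − 1.5)/7 = 6/7.
f(1.5) ≈ 1.5041, f(33/14) ≈ 1.6784, f(45/14) ≈ 1.8269, f(57/14) ≈ 1.9561, f(69/14) ≈ 2.0705, f(81/14) ≈ 2.1731, f(93/14) ≈ 2.2662, f(7.5) ≈ 2.3514.
T_7 = (Δx/2)·[f(x_0) + 2f(x_1) + ... + 2f(x_{6}) + f(x_7)].
Sum ≈ 11.9133.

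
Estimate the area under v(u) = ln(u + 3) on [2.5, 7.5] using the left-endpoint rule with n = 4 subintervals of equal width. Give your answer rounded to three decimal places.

Δu = (7.5 − 2.5)/4 = 1.25.
Left endpoints: 2.5, 3.75, 5, 6.25.
v(2.5) ≈ 1.705, v(3.75) ≈ 1.910, v(5) ≈ 2.079, v(6.25) ≈ 2.225.
Sum = Δu · [v(2.5) + v(3.75) + v(5) + v(6.25)].
Sum ≈ 9.898.

9.898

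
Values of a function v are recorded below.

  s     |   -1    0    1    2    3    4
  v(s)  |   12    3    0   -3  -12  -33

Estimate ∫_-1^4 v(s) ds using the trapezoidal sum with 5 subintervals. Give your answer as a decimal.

-22.5

Δs = 1.
T_5 = (1/2)·[12 + 2·3 + 2·0 + 2·(-3) + 2·(-12) + (-33)] = -22.5.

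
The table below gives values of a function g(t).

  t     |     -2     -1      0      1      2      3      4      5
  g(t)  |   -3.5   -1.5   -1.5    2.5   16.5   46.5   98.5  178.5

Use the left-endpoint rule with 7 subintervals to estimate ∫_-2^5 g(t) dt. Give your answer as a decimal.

157.5

Δt = 1.
Sum = 1·[(-3.5) + (-1.5) + (-1.5) + 2.5 + 16.5 + 46.5 + 98.5] = 157.5.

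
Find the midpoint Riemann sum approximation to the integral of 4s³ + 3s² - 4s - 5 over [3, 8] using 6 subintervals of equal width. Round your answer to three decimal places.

4345.035

Δs = (8 − 3)/6 = 5/6.
Midpoints: 41/12, 4.25, 61/12, 71/12, 6.75, 91/12.
f(41/12) = 37993/216, f(4.25) = 339.25, f(61/12) = 124763/216, f(71/12) = 24431/27, f(6.75) = 1334.875, f(91/12) = 203209/108.
Sum = Δs · [f(41/12) + f(4.25) + f(61/12) + ...].
Sum ≈ 4345.035.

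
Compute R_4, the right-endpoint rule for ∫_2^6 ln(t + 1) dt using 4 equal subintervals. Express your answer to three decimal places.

Δt = (6 − 2)/4 = 1.
Right endpoints: 3, 4, 5, 6.
f(3) ≈ 1.386, f(4) ≈ 1.609, f(5) ≈ 1.792, f(6) ≈ 1.946.
Sum = Δt · [f(3) + f(4) + f(5) + f(6)].
Sum ≈ 6.733.

6.733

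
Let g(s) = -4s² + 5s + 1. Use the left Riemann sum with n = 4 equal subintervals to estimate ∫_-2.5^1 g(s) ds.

Δs = (1 − (-2.5))/4 = 0.875.
Left endpoints: -2.5, -1.625, -0.75, 0.125.
g(-2.5) = -36.5, g(-1.625) = -17.6875, g(-0.75) = -5, g(0.125) = 1.5625.
Sum = Δs · [g(-2.5) + g(-1.625) + g(-0.75) + g(0.125)].
Sum = -50.421875.

-50.421875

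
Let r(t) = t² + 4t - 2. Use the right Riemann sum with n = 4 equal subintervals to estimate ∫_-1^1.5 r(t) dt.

Δt = (1.5 − (-1))/4 = 0.625.
Right endpoints: -0.375, 0.25, 0.875, 1.5.
r(-0.375) = -3.359375, r(0.25) = -0.9375, r(0.875) = 2.265625, r(1.5) = 6.25.
Sum = Δt · [r(-0.375) + r(0.25) + r(0.875) + r(1.5)].
Sum = 2.63671875.

2.63671875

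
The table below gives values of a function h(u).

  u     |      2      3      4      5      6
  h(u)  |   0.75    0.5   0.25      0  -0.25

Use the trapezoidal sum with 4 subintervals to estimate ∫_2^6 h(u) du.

Δu = 1.
T_4 = (1/2)·[0.75 + 2·0.5 + 2·0.25 + 2·0 + (-0.25)] = 1.

1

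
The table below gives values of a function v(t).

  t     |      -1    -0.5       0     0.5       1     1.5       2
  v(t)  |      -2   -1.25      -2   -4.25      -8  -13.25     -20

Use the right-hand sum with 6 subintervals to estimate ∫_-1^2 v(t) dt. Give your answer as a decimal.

Δt = 0.5.
Sum = 0.5·[(-1.25) + (-2) + (-4.25) + (-8) + (-13.25) + (-20)] = -24.375.

-24.375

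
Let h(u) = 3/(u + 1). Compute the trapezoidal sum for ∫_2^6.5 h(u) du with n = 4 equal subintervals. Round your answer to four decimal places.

2.7780

Δu = (6.5 − 2)/4 = 1.125.
h(2) = 1, h(3.125) = 8/11, h(4.25) = 4/7, h(5.375) = 8/17, h(6.5) = 0.4.
T_4 = (Δu/2)·[h(u_0) + 2h(u_1) + 2h(u_2) + 2h(u_3) + h(u_4)].
Sum ≈ 2.7780.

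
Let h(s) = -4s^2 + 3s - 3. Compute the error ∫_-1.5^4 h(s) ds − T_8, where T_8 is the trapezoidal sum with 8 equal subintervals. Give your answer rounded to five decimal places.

Exact integral: ∫_-1.5^4 h(s) ds ≈ -85.7083333.
T_8 = -87.44140625.
Error ≈ -85.7083333 − (-87.44140625) ≈ 1.73307.

1.73307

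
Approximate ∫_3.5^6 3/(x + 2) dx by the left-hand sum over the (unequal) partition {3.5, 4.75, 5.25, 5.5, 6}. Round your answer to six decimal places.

Subinterval widths: 1.25, 0.5, 0.25, 0.5.
Left endpoints: 3.5, 4.75, 5.25, 5.5.
f(3.5) = 6/11, f(4.75) = 4/9, f(5.25) = 12/29, f(5.5) = 0.4.
Sum = Σ Δx_i · f(x_i).
Sum ≈ 1.207489.

1.207489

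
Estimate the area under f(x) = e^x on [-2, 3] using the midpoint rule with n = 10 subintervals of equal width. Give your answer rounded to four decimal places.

19.7439

Δx = (3 − (-2))/10 = 0.5.
Midpoints: -1.75, -1.25, -0.75, -0.25, 0.25, 0.75, 1.25, 1.75, 2.25, 2.75.
f(-1.75) ≈ 0.1738, f(-1.25) ≈ 0.2865, f(-0.75) ≈ 0.4724, f(-0.25) ≈ 0.7788, f(0.25) ≈ 1.2840, f(0.75) ≈ 2.1170, f(1.25) ≈ 3.4903, f(1.75) ≈ 5.7546, f(2.25) ≈ 9.4877, f(2.75) ≈ 15.6426.
Sum = Δx · [f(-1.75) + f(-1.25) + f(-0.75) + ...].
Sum ≈ 19.7439.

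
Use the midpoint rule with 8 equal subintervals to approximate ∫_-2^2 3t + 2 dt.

Δt = (2 − (-2))/8 = 0.5.
Midpoints: -1.75, -1.25, -0.75, -0.25, 0.25, 0.75, 1.25, 1.75.
f(-1.75) = -3.25, f(-1.25) = -1.75, f(-0.75) = -0.25, f(-0.25) = 1.25, f(0.25) = 2.75, f(0.75) = 4.25, f(1.25) = 5.75, f(1.75) = 7.25.
Sum = Δt · [f(-1.75) + f(-1.25) + f(-0.75) + ...].
Sum = 8.

8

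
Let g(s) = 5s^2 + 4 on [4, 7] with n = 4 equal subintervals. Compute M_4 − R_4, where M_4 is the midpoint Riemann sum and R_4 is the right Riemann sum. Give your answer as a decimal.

-63.984375

M_4 = 476.296875.
R_4 = 540.28125.
M_4 − R_4 = -63.984375.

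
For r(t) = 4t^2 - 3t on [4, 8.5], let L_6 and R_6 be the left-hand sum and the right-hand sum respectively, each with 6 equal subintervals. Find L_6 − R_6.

L_6 = 571.5.
R_6 = 730.125.
L_6 − R_6 = -158.625.

-158.625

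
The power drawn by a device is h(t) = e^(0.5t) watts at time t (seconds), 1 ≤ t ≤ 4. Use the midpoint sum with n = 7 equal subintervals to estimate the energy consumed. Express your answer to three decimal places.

11.459

Δt = (4 − 1)/7 = 3/7.
Midpoints: 17/14, 23/14, 29/14, 2.5, 41/14, 47/14, 53/14.
h(17/14) ≈ 1.835, h(23/14) ≈ 2.274, h(29/14) ≈ 2.817, h(2.5) ≈ 3.490, h(41/14) ≈ 4.324, h(47/14) ≈ 5.358, h(53/14) ≈ 6.638.
Sum = Δt · [h(17/14) + h(23/14) + h(29/14) + ...].
Sum ≈ 11.459.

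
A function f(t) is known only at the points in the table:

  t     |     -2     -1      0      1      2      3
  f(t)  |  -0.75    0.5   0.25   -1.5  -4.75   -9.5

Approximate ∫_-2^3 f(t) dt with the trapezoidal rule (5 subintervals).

Δt = 1.
T_5 = (1/2)·[(-0.75) + 2·0.5 + 2·0.25 + 2·(-1.5) + 2·(-4.75) + (-9.5)] = -10.625.

-10.625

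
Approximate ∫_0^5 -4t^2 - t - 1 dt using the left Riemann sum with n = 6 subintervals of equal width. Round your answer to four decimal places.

Δt = (5 − 0)/6 = 5/6.
Left endpoints: 0, 5/6, 5/3, 2.5, 10/3, 25/6.
f(0) = -1, f(5/6) = -83/18, f(5/3) = -124/9, f(2.5) = -28.5, f(10/3) = -439/9, f(25/6) = -1343/18.
Sum = Δt · [f(0) + f(5/6) + f(5/3) + ...].
Sum ≈ -142.7315.

-142.7315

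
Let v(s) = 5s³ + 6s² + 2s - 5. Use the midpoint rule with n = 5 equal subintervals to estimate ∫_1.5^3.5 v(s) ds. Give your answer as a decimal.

259.09

Δs = (3.5 − 1.5)/5 = 0.4.
Midpoints: 1.7, 2.1, 2.5, 2.9, 3.3.
v(1.7) = 40.305, v(2.1) = 71.965, v(2.5) = 115.625, v(2.9) = 173.205, v(3.3) = 246.625.
Sum = Δs · [v(1.7) + v(2.1) + v(2.5) + v(2.9) + v(3.3)].
Sum = 259.09.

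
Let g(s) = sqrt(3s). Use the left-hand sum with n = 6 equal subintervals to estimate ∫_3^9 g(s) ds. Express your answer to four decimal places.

Δs = (9 − 3)/6 = 1.
Left endpoints: 3, 4, 5, 6, 7, 8.
g(3) ≈ 3.0000, g(4) ≈ 3.4641, g(5) ≈ 3.8730, g(6) ≈ 4.2426, g(7) ≈ 4.5826, g(8) ≈ 4.8990.
Sum = Δs · [g(3) + g(4) + g(5) + ...].
Sum ≈ 24.0613.

24.0613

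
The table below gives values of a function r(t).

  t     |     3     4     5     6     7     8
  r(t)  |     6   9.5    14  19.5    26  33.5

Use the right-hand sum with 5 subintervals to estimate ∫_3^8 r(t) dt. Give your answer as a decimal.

Δt = 1.
Sum = 1·[9.5 + 14 + 19.5 + 26 + 33.5] = 102.5.

102.5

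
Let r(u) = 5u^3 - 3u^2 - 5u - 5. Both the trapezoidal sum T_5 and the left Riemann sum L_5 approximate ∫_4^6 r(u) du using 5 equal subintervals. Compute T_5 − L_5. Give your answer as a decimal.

T_5 = 1091.84.
L_5 = 953.84.
T_5 − L_5 = 138.

138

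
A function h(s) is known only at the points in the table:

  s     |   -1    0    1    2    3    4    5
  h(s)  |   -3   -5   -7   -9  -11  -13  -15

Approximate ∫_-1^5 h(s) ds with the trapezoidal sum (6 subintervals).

-54

Δs = 1.
T_6 = (1/2)·[(-3) + 2·(-5) + 2·(-7) + 2·(-9) + 2·(-11) + 2·(-13) + (-15)] = -54.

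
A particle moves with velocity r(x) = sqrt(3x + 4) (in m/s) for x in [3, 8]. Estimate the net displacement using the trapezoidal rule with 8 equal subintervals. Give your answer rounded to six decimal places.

Δx = (8 − 3)/8 = 0.625.
r(3) ≈ 3.605551, r(3.625) ≈ 3.856812, r(4.25) ≈ 4.092676, r(4.875) ≈ 4.315669, r(5.5) ≈ 4.527693, r(6.125) ≈ 4.730222, r(6.75) ≈ 4.924429, r(7.375) ≈ 5.111262, r(8) ≈ 5.291503.
T_8 = (Δx/2)·[r(x_0) + 2r(x_1) + ... + 2r(x_{7}) + r(x_8)].
Sum ≈ 22.504556.

22.504556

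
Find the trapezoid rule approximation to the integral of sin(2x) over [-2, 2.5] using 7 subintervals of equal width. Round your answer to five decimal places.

Δx = (2.5 − (-2))/7 = 9/14.
f(-2) ≈ 0.75680, f(-19/14) ≈ -0.41442, f(-5/7) ≈ -0.98990, f(-1/14) ≈ -0.14237, f(4/7) ≈ 0.90982, f(17/14) ≈ 0.65412, f(13/7) ≈ -0.54190, f(2.5) ≈ -0.95892.
T_7 = (Δx/2)·[f(x_0) + 2f(x_1) + ... + 2f(x_{6}) + f(x_7)].
Sum ≈ -0.40224.

-0.40224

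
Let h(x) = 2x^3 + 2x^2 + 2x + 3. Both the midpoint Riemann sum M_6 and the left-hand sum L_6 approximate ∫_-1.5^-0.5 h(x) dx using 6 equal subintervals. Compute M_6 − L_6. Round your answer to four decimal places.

M_6 ≈ 0.675926.
L_6 ≈ 0.273148.
M_6 − L_6 ≈ 0.4028.

0.4028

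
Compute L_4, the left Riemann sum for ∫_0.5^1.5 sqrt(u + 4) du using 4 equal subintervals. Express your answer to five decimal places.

Δu = (1.5 − 0.5)/4 = 0.25.
Left endpoints: 0.5, 0.75, 1, 1.25.
f(0.5) ≈ 2.12132, f(0.75) ≈ 2.17945, f(1) ≈ 2.23607, f(1.25) ≈ 2.29129.
Sum = Δu · [f(0.5) + f(0.75) + f(1) + f(1.25)].
Sum ≈ 2.20703.

2.20703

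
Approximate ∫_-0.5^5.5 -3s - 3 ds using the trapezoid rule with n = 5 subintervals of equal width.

-63

Δs = (5.5 − (-0.5))/5 = 1.2.
f(-0.5) = -1.5, f(0.7) = -5.1, f(1.9) = -8.7, f(3.1) = -12.3, f(4.3) = -15.9, f(5.5) = -19.5.
T_5 = (Δs/2)·[f(s_0) + 2f(s_1) + ... + 2f(s_{4}) + f(s_5)].
Sum = -63.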